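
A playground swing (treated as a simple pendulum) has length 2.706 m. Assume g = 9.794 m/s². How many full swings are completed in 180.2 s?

54

T = 2π√(L/g) = 2π√(2.706/9.794) = 3.3027 s.
Number of complete oscillations = ⌊180.2/3.3027⌋ = ⌊54.562⌋ = 54.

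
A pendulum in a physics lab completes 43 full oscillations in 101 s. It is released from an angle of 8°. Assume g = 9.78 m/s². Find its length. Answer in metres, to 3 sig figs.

1.37 m

T = 101/43 = 2.349 s.
From T = 2π√(L/g), L = gT²/(4π²) = 9.78 × 2.349²/(4π²) = 1.37 m.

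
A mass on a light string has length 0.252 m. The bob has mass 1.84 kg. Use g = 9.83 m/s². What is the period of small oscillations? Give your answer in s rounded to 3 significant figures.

T = 2π√(L/g) = 2π√(0.252/9.83) = 2π × 0.1601 = 1.01 s.

1.01 s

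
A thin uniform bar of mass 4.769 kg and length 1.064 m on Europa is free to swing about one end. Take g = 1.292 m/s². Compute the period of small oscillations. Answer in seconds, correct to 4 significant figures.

4.656 s

For a physical pendulum T = 2π√(I/(mgd)), with d = 0.53200 m from pivot to centre of mass.
I_cm = mL²/12 = 4.769 × 1.064²/12 = 0.44991 kg·m²; I = I_cm + md² = 0.44991 + 4.769 × 0.53200² = 1.7997 kg·m².
T = 2π√(1.7997/(4.769 × 1.292 × 0.53200)) = 4.656 s.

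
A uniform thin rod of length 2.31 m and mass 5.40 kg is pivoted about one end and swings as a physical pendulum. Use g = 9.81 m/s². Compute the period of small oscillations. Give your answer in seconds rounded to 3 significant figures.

2.49 s

For a physical pendulum T = 2π√(I/(mgd)), with d = 1.155 m from pivot to centre of mass.
I_cm = mL²/12 = 5.40 × 2.31²/12 = 2.401 kg·m²; I = I_cm + md² = 2.401 + 5.40 × 1.155² = 9.605 kg·m².
T = 2π√(9.605/(5.40 × 9.81 × 1.155)) = 2.49 s.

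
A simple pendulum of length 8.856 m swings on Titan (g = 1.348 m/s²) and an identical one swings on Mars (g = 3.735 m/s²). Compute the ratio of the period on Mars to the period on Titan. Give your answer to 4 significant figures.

T ∝ 1/√g, so T₂/T₁ = √(g₁/g₂) = √(1.348/3.735) = 0.6008.

0.6008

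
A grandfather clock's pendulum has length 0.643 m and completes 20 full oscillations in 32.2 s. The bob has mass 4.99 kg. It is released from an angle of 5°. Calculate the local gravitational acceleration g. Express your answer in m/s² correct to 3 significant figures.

9.79 m/s²

T = 32.2/20 = 1.610 s.
From T = 2π√(L/g), g = 4π²L/T² = 4π² × 0.643/1.610² = 9.79 m/s².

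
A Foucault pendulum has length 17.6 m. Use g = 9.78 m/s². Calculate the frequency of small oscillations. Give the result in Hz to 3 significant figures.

0.119 Hz

T = 2π√(L/g) = 2π√(17.6/9.78) = 8.429 s, so f = 1/T = 0.119 Hz.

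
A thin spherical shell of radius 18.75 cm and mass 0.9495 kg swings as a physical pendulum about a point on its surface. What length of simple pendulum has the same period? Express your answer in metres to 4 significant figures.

0.3125 m

The equivalent simple-pendulum length is L_eq = I/(md), where I is about the pivot and d = 0.18750 m.
I_cm = (2/3)mR² = 0.022254 kg·m², so I = I_cm + md² = 0.022254 + 0.033381 = 0.055635 kg·m².
L_eq = 0.055635/(0.9495 × 0.18750) = 0.3125 m.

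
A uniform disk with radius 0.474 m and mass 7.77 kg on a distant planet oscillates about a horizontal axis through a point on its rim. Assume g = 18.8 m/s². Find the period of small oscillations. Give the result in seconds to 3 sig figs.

I_cm = ½mr² = 0.8729 kg·m². The pivot is at distance d = 0.474 m from the centre of mass.
By the parallel-axis theorem, I = I_cm + md² = 0.8729 + 1.746 = 2.619 kg·m².
T = 2π√(I/(mgd)) = 2π√(2.619/(7.77 × 18.8 × 0.474)) = 1.22 s.

1.22 s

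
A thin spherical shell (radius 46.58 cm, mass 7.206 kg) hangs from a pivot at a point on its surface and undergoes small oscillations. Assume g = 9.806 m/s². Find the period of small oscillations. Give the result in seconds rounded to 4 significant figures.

I_cm = (2/3)mr² = 1.0423 kg·m². The pivot is at distance d = 0.4658 m from the centre of mass.
By the parallel-axis theorem, I = I_cm + md² = 1.0423 + 1.5635 = 2.6058 kg·m².
T = 2π√(I/(mgd)) = 2π√(2.6058/(7.206 × 9.806 × 0.4658)) = 1.768 s.

1.768 s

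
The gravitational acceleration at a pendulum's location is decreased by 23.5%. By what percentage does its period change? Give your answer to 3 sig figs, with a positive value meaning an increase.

T ∝ 1/√g, so T'/T = 1/√(0.7650) = 1.143.
Percentage change in T = (1.143 − 1) × 100% = 14.3%.

14.3%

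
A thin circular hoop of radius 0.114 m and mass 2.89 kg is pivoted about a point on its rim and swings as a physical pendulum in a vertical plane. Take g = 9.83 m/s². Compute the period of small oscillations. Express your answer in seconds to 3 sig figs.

0.957 s

I_cm = mr² = 0.03756 kg·m². The pivot is at distance d = 0.114 m from the centre of mass.
By the parallel-axis theorem, I = I_cm + md² = 0.03756 + 0.03756 = 0.07512 kg·m².
T = 2π√(I/(mgd)) = 2π√(0.07512/(2.89 × 9.83 × 0.114)) = 0.957 s.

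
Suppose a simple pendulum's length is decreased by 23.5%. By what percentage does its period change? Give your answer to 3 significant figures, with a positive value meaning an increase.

T ∝ √L, so T'/T = √(0.7650) = 0.8746.
Percentage change in T = (0.8746 − 1) × 100% = -12.5%.

-12.5%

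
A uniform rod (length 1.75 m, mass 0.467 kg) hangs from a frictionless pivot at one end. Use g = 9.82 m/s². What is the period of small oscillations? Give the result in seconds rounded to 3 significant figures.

2.17 s

For a physical pendulum T = 2π√(I/(mgd)), with d = 0.8750 m from pivot to centre of mass.
I_cm = mL²/12 = 0.467 × 1.75²/12 = 0.1192 kg·m²; I = I_cm + md² = 0.1192 + 0.467 × 0.8750² = 0.4767 kg·m².
T = 2π√(0.4767/(0.467 × 9.82 × 0.8750)) = 2.17 s.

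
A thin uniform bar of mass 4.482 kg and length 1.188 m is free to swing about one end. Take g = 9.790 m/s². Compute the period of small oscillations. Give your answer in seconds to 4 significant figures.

For a physical pendulum T = 2π√(I/(mgd)), with d = 0.59400 m from pivot to centre of mass.
I_cm = mL²/12 = 4.482 × 1.188²/12 = 0.52714 kg·m²; I = I_cm + md² = 0.52714 + 4.482 × 0.59400² = 2.1085 kg·m².
T = 2π√(2.1085/(4.482 × 9.790 × 0.59400)) = 1.787 s.

1.787 s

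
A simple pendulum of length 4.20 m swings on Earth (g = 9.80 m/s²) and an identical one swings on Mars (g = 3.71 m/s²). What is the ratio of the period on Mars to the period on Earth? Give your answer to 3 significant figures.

T ∝ 1/√g, so T₂/T₁ = √(g₁/g₂) = √(9.80/3.71) = 1.63.

1.63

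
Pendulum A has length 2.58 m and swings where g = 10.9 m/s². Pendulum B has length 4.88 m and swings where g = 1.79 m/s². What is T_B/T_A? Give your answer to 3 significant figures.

T = 2π√(L/g), so T_B/T_A = √((L_B/g_B)/(L_A/g_A)) = √((4.88/1.79)/(2.58/10.9)) = 3.39.

3.39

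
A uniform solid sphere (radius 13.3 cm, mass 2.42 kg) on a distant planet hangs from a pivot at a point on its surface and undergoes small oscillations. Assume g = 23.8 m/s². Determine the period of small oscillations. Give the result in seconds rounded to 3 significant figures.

0.556 s

I_cm = (2/5)mr² = 0.01712 kg·m². The pivot is at distance d = 0.133 m from the centre of mass.
By the parallel-axis theorem, I = I_cm + md² = 0.01712 + 0.04281 = 0.05993 kg·m².
T = 2π√(I/(mgd)) = 2π√(0.05993/(2.42 × 23.8 × 0.133)) = 0.556 s.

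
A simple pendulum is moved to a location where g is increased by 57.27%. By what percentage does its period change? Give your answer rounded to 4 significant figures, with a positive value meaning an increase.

-20.26%

T ∝ 1/√g, so T'/T = 1/√(1.5727) = 0.79740.
Percentage change in T = (0.79740 − 1) × 100% = -20.26%.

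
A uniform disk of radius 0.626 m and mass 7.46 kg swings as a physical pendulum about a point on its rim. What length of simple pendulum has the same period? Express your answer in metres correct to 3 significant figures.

The equivalent simple-pendulum length is L_eq = I/(md), where I is about the pivot and d = 0.6260 m.
I_cm = ½mR² = 1.462 kg·m², so I = I_cm + md² = 1.462 + 2.923 = 4.385 kg·m².
L_eq = 4.385/(7.46 × 0.6260) = 0.939 m.

0.939 m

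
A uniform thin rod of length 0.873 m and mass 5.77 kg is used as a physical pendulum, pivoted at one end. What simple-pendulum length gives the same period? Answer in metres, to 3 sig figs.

The equivalent simple-pendulum length is L_eq = I/(md), where I is about the pivot and d = 0.4365 m.
I_cm = (1/12)mL² = 0.3665 kg·m², so I = I_cm + md² = 0.3665 + 1.099 = 1.466 kg·m².
L_eq = 1.466/(5.77 × 0.4365) = 0.582 m.

0.582 m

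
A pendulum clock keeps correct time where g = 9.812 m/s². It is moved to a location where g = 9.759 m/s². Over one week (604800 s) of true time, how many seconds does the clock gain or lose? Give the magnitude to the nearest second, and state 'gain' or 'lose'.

The clock's period scales as T ∝ 1/√g, so T'/T = √(9.812/9.759) = 1.00271.
In 604800 s of true time the clock registers 604800/1.00271 = 603164.4 s, so it loses 1636 s.

lose 1636 s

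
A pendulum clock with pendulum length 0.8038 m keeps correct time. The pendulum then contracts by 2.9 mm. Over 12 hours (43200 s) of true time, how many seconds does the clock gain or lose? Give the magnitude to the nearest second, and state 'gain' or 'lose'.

gain 78 s

T ∝ √L, so T'/T = √(0.80090/0.8038) = 0.998194.
In 43200 s of true time the clock registers 43200/0.998194 = 43278.1 s, so it gains 78 s.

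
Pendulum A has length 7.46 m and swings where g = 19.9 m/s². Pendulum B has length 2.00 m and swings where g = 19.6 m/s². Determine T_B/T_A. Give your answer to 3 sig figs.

0.522

T = 2π√(L/g), so T_B/T_A = √((L_B/g_B)/(L_A/g_A)) = √((2.00/19.6)/(7.46/19.9)) = 0.522.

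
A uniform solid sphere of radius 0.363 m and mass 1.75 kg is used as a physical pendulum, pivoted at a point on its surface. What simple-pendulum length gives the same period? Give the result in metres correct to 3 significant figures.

The equivalent simple-pendulum length is L_eq = I/(md), where I is about the pivot and d = 0.3630 m.
I_cm = (2/5)mR² = 0.09224 kg·m², so I = I_cm + md² = 0.09224 + 0.2306 = 0.3228 kg·m².
L_eq = 0.3228/(1.75 × 0.3630) = 0.508 m.

0.508 m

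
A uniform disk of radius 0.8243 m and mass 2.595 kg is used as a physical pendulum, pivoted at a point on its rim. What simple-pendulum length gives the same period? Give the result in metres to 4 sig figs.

The equivalent simple-pendulum length is L_eq = I/(md), where I is about the pivot and d = 0.82430 m.
I_cm = ½mR² = 0.88161 kg·m², so I = I_cm + md² = 0.88161 + 1.7632 = 2.6448 kg·m².
L_eq = 2.6448/(2.595 × 0.82430) = 1.236 m.

1.236 m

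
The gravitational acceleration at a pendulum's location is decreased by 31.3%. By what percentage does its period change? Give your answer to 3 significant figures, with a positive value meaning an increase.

T ∝ 1/√g, so T'/T = 1/√(0.6870) = 1.206.
Percentage change in T = (1.206 − 1) × 100% = 20.6%.

20.6%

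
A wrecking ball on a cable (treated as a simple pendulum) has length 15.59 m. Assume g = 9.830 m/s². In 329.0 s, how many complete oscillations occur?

T = 2π√(L/g) = 2π√(15.59/9.830) = 7.9127 s.
Number of complete oscillations = ⌊329.0/7.9127⌋ = ⌊41.579⌋ = 41.

41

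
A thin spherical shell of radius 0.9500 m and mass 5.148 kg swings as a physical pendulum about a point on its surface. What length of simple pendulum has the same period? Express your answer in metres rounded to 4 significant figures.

1.583 m

The equivalent simple-pendulum length is L_eq = I/(md), where I is about the pivot and d = 0.95000 m.
I_cm = (2/3)mR² = 3.0974 kg·m², so I = I_cm + md² = 3.0974 + 4.6461 = 7.7434 kg·m².
L_eq = 7.7434/(5.148 × 0.95000) = 1.583 m.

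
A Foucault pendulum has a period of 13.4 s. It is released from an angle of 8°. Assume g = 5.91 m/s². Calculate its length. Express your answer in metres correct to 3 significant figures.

From T = 2π√(L/g), L = gT²/(4π²) = 5.91 × 13.40²/(4π²) = 26.9 m.

26.9 m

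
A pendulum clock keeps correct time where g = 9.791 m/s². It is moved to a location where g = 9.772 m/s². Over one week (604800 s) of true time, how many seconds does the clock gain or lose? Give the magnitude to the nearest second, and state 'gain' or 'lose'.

lose 587 s

The clock's period scales as T ∝ 1/√g, so T'/T = √(9.791/9.772) = 1.00097.
In 604800 s of true time the clock registers 604800/1.00097 = 604212.9 s, so it loses 587 s.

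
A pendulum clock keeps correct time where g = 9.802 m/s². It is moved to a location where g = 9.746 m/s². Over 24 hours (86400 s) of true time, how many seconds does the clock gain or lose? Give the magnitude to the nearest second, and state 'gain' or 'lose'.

lose 247 s

The clock's period scales as T ∝ 1/√g, so T'/T = √(9.802/9.746) = 1.00287.
In 86400 s of true time the clock registers 86400/1.00287 = 86152.8 s, so it loses 247 s.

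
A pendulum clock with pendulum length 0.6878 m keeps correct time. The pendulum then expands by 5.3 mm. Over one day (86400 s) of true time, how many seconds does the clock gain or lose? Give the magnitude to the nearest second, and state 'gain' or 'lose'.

lose 331 s

T ∝ √L, so T'/T = √(0.69310/0.6878) = 1.00385.
In 86400 s of true time the clock registers 86400/1.00385 = 86069.0 s, so it loses 331 s.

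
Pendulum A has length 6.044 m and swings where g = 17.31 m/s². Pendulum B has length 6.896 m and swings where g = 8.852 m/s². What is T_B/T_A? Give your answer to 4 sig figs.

1.494

T = 2π√(L/g), so T_B/T_A = √((L_B/g_B)/(L_A/g_A)) = √((6.896/8.852)/(6.044/17.31)) = 1.494.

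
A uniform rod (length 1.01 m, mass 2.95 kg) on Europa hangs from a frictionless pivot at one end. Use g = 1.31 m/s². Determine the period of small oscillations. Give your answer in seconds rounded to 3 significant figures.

4.50 s

For a physical pendulum T = 2π√(I/(mgd)), with d = 0.5050 m from pivot to centre of mass.
I_cm = mL²/12 = 2.95 × 1.01²/12 = 0.2508 kg·m²; I = I_cm + md² = 0.2508 + 2.95 × 0.5050² = 1.003 kg·m².
T = 2π√(1.003/(2.95 × 1.31 × 0.5050)) = 4.50 s.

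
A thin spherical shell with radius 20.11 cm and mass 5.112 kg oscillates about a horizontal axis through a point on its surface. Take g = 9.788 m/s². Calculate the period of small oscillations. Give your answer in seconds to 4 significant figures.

1.163 s

I_cm = (2/3)mr² = 0.13782 kg·m². The pivot is at distance d = 0.2011 m from the centre of mass.
By the parallel-axis theorem, I = I_cm + md² = 0.13782 + 0.20674 = 0.34456 kg·m².
T = 2π√(I/(mgd)) = 2π√(0.34456/(5.112 × 9.788 × 0.2011)) = 1.163 s.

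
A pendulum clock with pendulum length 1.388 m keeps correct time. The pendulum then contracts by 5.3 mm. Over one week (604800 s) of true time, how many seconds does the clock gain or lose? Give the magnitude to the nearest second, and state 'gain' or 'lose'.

T ∝ √L, so T'/T = √(1.38270/1.388) = 0.998089.
In 604800 s of true time the clock registers 604800/0.998089 = 605958.0 s, so it gains 1158 s.

gain 1158 s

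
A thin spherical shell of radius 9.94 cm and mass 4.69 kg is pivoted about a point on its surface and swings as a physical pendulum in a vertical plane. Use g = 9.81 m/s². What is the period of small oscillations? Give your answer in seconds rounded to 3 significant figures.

0.817 s

I_cm = (2/3)mr² = 0.03089 kg·m². The pivot is at distance d = 0.0994 m from the centre of mass.
By the parallel-axis theorem, I = I_cm + md² = 0.03089 + 0.04634 = 0.07723 kg·m².
T = 2π√(I/(mgd)) = 2π√(0.07723/(4.69 × 9.81 × 0.0994)) = 0.817 s.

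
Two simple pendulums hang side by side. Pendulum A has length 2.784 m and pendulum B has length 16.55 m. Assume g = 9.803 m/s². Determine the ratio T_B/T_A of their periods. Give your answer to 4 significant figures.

T ∝ √L, so T_B/T_A = √(L_B/L_A) = √(16.55/2.784) = 2.438.

2.438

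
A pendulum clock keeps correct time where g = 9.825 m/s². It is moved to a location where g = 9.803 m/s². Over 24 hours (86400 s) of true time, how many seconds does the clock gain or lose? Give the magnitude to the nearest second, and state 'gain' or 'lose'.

lose 97 s

The clock's period scales as T ∝ 1/√g, so T'/T = √(9.825/9.803) = 1.00112.
In 86400 s of true time the clock registers 86400/1.00112 = 86303.2 s, so it loses 97 s.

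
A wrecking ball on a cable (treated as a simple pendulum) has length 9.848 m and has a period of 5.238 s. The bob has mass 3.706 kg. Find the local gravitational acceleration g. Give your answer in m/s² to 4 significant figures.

14.17 m/s²

From T = 2π√(L/g), g = 4π²L/T² = 4π² × 9.848/5.2380² = 14.17 m/s².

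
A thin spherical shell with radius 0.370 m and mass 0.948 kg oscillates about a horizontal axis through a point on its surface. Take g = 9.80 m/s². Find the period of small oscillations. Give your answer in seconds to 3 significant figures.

I_cm = (2/3)mr² = 0.08652 kg·m². The pivot is at distance d = 0.370 m from the centre of mass.
By the parallel-axis theorem, I = I_cm + md² = 0.08652 + 0.1298 = 0.2163 kg·m².
T = 2π√(I/(mgd)) = 2π√(0.2163/(0.948 × 9.80 × 0.370)) = 1.58 s.

1.58 s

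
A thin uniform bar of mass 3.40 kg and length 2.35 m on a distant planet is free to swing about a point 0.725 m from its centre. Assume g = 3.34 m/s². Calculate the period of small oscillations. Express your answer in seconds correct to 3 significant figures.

4.01 s

For a physical pendulum T = 2π√(I/(mgd)), with d = 0.7250 m from pivot to centre of mass.
I_cm = mL²/12 = 3.40 × 2.35²/12 = 1.565 kg·m²; I = I_cm + md² = 1.565 + 3.40 × 0.7250² = 3.352 kg·m².
T = 2π√(3.352/(3.40 × 3.34 × 0.7250)) = 4.01 s.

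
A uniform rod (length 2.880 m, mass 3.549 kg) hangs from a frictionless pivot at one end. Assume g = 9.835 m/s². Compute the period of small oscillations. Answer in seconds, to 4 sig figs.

For a physical pendulum T = 2π√(I/(mgd)), with d = 1.4400 m from pivot to centre of mass.
I_cm = mL²/12 = 3.549 × 2.880²/12 = 2.4531 kg·m²; I = I_cm + md² = 2.4531 + 3.549 × 1.4400² = 9.8123 kg·m².
T = 2π√(9.8123/(3.549 × 9.835 × 1.4400)) = 2.776 s.

2.776 s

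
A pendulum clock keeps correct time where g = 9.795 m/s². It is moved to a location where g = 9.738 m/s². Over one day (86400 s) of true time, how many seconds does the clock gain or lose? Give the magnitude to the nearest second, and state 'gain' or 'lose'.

lose 252 s

The clock's period scales as T ∝ 1/√g, so T'/T = √(9.795/9.738) = 1.00292.
In 86400 s of true time the clock registers 86400/1.00292 = 86148.2 s, so it loses 252 s.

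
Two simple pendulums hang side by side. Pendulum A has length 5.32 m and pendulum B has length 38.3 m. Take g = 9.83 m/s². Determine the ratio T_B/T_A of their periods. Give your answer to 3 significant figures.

2.68

T ∝ √L, so T_B/T_A = √(L_B/L_A) = √(38.3/5.32) = 2.68.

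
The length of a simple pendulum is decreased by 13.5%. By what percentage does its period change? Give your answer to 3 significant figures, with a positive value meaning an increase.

-6.99%

T ∝ √L, so T'/T = √(0.8650) = 0.9301.
Percentage change in T = (0.9301 − 1) × 100% = -6.99%.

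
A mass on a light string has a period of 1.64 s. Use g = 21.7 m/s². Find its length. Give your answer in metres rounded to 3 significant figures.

From T = 2π√(L/g), L = gT²/(4π²) = 21.7 × 1.640²/(4π²) = 1.48 m.

1.48 m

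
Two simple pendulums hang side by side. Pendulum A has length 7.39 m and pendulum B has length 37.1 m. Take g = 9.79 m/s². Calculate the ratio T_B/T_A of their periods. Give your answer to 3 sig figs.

T ∝ √L, so T_B/T_A = √(L_B/L_A) = √(37.1/7.39) = 2.24.

2.24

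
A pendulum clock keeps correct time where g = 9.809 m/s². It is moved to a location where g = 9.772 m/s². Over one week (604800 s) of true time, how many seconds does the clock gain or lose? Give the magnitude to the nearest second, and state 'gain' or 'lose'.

The clock's period scales as T ∝ 1/√g, so T'/T = √(9.809/9.772) = 1.00189.
In 604800 s of true time the clock registers 604800/1.00189 = 603658.3 s, so it loses 1142 s.

lose 1142 s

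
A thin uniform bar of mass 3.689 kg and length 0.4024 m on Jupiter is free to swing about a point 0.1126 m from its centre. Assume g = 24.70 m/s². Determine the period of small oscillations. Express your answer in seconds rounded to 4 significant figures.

For a physical pendulum T = 2π√(I/(mgd)), with d = 0.11260 m from pivot to centre of mass.
I_cm = mL²/12 = 3.689 × 0.4024²/12 = 0.049779 kg·m²; I = I_cm + md² = 0.049779 + 3.689 × 0.11260² = 0.096551 kg·m².
T = 2π√(0.096551/(3.689 × 24.70 × 0.11260)) = 0.6095 s.

0.6095 s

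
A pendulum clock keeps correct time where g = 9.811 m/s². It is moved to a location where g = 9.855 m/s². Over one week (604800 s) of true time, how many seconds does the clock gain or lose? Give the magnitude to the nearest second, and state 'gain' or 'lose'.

gain 1355 s

The clock's period scales as T ∝ 1/√g, so T'/T = √(9.811/9.855) = 0.997765.
In 604800 s of true time the clock registers 604800/0.997765 = 606154.7 s, so it gains 1355 s.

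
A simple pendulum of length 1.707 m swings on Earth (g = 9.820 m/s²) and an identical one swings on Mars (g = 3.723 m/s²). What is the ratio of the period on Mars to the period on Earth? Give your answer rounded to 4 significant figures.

1.624

T ∝ 1/√g, so T₂/T₁ = √(g₁/g₂) = √(9.820/3.723) = 1.624.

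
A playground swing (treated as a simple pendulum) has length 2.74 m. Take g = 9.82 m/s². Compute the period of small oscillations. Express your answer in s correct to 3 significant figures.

T = 2π√(L/g) = 2π√(2.74/9.82) = 2π × 0.5282 = 3.32 s.

3.32 s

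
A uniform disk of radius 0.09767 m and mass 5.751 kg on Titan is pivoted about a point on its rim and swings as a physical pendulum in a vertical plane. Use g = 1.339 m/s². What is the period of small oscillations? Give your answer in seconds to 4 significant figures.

I_cm = ½mr² = 0.027431 kg·m². The pivot is at distance d = 0.09767 m from the centre of mass.
By the parallel-axis theorem, I = I_cm + md² = 0.027431 + 0.054861 = 0.082292 kg·m².
T = 2π√(I/(mgd)) = 2π√(0.082292/(5.751 × 1.339 × 0.09767)) = 2.078 s.

2.078 s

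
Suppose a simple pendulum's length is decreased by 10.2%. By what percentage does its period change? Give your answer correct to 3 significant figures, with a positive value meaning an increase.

T ∝ √L, so T'/T = √(0.8980) = 0.9476.
Percentage change in T = (0.9476 − 1) × 100% = -5.24%.

-5.24%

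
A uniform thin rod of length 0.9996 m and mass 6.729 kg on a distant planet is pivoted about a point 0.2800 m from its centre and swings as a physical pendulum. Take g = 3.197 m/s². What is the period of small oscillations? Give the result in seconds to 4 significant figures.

2.670 s

For a physical pendulum T = 2π√(I/(mgd)), with d = 0.28000 m from pivot to centre of mass.
I_cm = mL²/12 = 6.729 × 0.9996²/12 = 0.56030 kg·m²; I = I_cm + md² = 0.56030 + 6.729 × 0.28000² = 1.0879 kg·m².
T = 2π√(1.0879/(6.729 × 3.197 × 0.28000)) = 2.670 s.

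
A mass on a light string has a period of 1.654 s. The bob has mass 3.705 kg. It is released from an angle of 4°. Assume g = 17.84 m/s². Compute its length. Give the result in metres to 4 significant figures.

From T = 2π√(L/g), L = gT²/(4π²) = 17.84 × 1.6540²/(4π²) = 1.236 m.

1.236 m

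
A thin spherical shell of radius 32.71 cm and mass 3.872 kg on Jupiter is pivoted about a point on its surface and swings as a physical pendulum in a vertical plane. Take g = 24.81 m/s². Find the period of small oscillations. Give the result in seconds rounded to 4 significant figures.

I_cm = (2/3)mr² = 0.27619 kg·m². The pivot is at distance d = 0.3271 m from the centre of mass.
By the parallel-axis theorem, I = I_cm + md² = 0.27619 + 0.41428 = 0.69047 kg·m².
T = 2π√(I/(mgd)) = 2π√(0.69047/(3.872 × 24.81 × 0.3271)) = 0.9314 s.

0.9314 s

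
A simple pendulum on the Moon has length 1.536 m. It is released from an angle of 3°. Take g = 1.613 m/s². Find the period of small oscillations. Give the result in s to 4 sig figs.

6.131 s

T = 2π√(L/g) = 2π√(1.536/1.613) = 2π × 0.97584 = 6.131 s.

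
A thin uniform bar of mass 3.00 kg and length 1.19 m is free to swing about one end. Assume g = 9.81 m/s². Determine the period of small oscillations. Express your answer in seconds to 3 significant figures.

For a physical pendulum T = 2π√(I/(mgd)), with d = 0.5950 m from pivot to centre of mass.
I_cm = mL²/12 = 3.00 × 1.19²/12 = 0.3540 kg·m²; I = I_cm + md² = 0.3540 + 3.00 × 0.5950² = 1.416 kg·m².
T = 2π√(1.416/(3.00 × 9.81 × 0.5950)) = 1.79 s.

1.79 s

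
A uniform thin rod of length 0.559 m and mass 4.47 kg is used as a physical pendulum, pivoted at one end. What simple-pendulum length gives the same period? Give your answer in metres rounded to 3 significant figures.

0.373 m

The equivalent simple-pendulum length is L_eq = I/(md), where I is about the pivot and d = 0.2795 m.
I_cm = (1/12)mL² = 0.1164 kg·m², so I = I_cm + md² = 0.1164 + 0.3492 = 0.4656 kg·m².
L_eq = 0.4656/(4.47 × 0.2795) = 0.373 m.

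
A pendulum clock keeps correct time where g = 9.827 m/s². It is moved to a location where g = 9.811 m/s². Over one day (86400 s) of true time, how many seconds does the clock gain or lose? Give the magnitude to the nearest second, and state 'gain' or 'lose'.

The clock's period scales as T ∝ 1/√g, so T'/T = √(9.827/9.811) = 1.00082.
In 86400 s of true time the clock registers 86400/1.00082 = 86329.6 s, so it loses 70 s.

lose 70 s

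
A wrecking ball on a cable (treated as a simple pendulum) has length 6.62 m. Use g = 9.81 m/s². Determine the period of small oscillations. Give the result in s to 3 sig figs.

5.16 s

T = 2π√(L/g) = 2π√(6.62/9.81) = 2π × 0.8215 = 5.16 s.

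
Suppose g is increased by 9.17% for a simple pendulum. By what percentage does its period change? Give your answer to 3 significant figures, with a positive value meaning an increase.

T ∝ 1/√g, so T'/T = 1/√(1.092) = 0.9571.
Percentage change in T = (0.9571 − 1) × 100% = -4.29%.

-4.29%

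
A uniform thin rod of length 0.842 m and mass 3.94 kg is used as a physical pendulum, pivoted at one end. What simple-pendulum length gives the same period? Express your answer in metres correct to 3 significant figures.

0.561 m

The equivalent simple-pendulum length is L_eq = I/(md), where I is about the pivot and d = 0.4210 m.
I_cm = (1/12)mL² = 0.2328 kg·m², so I = I_cm + md² = 0.2328 + 0.6983 = 0.9311 kg·m².
L_eq = 0.9311/(3.94 × 0.4210) = 0.561 m.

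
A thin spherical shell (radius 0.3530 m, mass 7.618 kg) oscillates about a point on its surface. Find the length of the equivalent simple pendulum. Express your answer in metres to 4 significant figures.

0.5883 m

The equivalent simple-pendulum length is L_eq = I/(md), where I is about the pivot and d = 0.35300 m.
I_cm = (2/3)mR² = 0.63285 kg·m², so I = I_cm + md² = 0.63285 + 0.94927 = 1.5821 kg·m².
L_eq = 1.5821/(7.618 × 0.35300) = 0.5883 m.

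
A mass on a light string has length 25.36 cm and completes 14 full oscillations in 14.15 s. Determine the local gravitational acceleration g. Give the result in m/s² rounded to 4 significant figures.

9.801 m/s²

T = 14.15/14 = 1.0107 s.
From T = 2π√(L/g), g = 4π²L/T² = 4π² × 0.2536/1.0107² = 9.801 m/s².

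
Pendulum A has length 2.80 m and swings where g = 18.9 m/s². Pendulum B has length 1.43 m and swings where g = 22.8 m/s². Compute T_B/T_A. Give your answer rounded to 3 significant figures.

T = 2π√(L/g), so T_B/T_A = √((L_B/g_B)/(L_A/g_A)) = √((1.43/22.8)/(2.80/18.9)) = 0.651.

0.651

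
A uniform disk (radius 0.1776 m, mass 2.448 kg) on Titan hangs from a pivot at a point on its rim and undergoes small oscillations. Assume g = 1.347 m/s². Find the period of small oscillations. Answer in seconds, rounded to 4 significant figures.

2.794 s

I_cm = ½mr² = 0.038607 kg·m². The pivot is at distance d = 0.1776 m from the centre of mass.
By the parallel-axis theorem, I = I_cm + md² = 0.038607 + 0.077214 = 0.11582 kg·m².
T = 2π√(I/(mgd)) = 2π√(0.11582/(2.448 × 1.347 × 0.1776)) = 2.794 s.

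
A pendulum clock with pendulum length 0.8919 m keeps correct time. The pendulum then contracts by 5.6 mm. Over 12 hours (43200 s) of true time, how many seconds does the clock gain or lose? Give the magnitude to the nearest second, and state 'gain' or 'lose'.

T ∝ √L, so T'/T = √(0.88630/0.8919) = 0.996856.
In 43200 s of true time the clock registers 43200/0.996856 = 43336.3 s, so it gains 136 s.

gain 136 s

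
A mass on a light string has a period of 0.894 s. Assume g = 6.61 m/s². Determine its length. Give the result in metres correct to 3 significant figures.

0.134 m

From T = 2π√(L/g), L = gT²/(4π²) = 6.61 × 0.8940²/(4π²) = 0.134 m.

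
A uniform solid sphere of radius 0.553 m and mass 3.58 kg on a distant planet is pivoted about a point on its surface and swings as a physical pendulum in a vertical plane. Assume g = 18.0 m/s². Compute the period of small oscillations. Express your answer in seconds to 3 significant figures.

I_cm = (2/5)mr² = 0.4379 kg·m². The pivot is at distance d = 0.553 m from the centre of mass.
By the parallel-axis theorem, I = I_cm + md² = 0.4379 + 1.095 = 1.533 kg·m².
T = 2π√(I/(mgd)) = 2π√(1.533/(3.58 × 18.0 × 0.553)) = 1.30 s.

1.30 s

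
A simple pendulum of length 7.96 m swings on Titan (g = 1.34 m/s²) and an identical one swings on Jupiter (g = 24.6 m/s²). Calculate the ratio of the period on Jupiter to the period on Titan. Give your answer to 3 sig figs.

0.233

T ∝ 1/√g, so T₂/T₁ = √(g₁/g₂) = √(1.34/24.6) = 0.233.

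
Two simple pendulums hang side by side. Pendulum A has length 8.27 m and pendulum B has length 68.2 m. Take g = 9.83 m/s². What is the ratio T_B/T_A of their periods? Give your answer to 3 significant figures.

T ∝ √L, so T_B/T_A = √(L_B/L_A) = √(68.2/8.27) = 2.87.

2.87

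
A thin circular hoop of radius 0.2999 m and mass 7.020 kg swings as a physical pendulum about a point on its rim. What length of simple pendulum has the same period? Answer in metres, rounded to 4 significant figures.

0.5998 m

The equivalent simple-pendulum length is L_eq = I/(md), where I is about the pivot and d = 0.29990 m.
I_cm = mR² = 0.63138 kg·m², so I = I_cm + md² = 0.63138 + 0.63138 = 1.2628 kg·m².
L_eq = 1.2628/(7.020 × 0.29990) = 0.5998 m.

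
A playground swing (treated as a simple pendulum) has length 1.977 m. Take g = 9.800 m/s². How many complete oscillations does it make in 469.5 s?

T = 2π√(L/g) = 2π√(1.977/9.800) = 2.8221 s.
Number of complete oscillations = ⌊469.5/2.8221⌋ = ⌊166.37⌋ = 166.

166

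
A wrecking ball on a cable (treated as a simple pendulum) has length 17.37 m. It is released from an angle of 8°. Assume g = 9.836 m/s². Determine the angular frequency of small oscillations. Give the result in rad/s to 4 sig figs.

0.7525 rad/s

ω = √(g/L) = √(9.836/17.37) = 0.7525 rad/s.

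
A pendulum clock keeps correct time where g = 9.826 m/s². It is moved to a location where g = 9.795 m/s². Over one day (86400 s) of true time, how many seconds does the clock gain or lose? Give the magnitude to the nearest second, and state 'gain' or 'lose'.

lose 136 s

The clock's period scales as T ∝ 1/√g, so T'/T = √(9.826/9.795) = 1.00158.
In 86400 s of true time the clock registers 86400/1.00158 = 86263.6 s, so it loses 136 s.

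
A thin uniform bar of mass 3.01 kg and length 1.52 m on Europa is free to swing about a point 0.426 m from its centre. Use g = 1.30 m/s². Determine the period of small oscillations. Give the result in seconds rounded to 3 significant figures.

5.16 s

For a physical pendulum T = 2π√(I/(mgd)), with d = 0.4260 m from pivot to centre of mass.
I_cm = mL²/12 = 3.01 × 1.52²/12 = 0.5795 kg·m²; I = I_cm + md² = 0.5795 + 3.01 × 0.4260² = 1.126 kg·m².
T = 2π√(1.126/(3.01 × 1.30 × 0.4260)) = 5.16 s.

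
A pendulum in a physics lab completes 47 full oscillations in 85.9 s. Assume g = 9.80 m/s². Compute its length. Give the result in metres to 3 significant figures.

0.829 m

T = 85.9/47 = 1.828 s.
From T = 2π√(L/g), L = gT²/(4π²) = 9.80 × 1.828²/(4π²) = 0.829 m.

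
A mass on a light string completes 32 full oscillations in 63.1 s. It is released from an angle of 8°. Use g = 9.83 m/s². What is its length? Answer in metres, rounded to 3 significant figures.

T = 63.1/32 = 1.972 s.
From T = 2π√(L/g), L = gT²/(4π²) = 9.83 × 1.972²/(4π²) = 0.968 m.

0.968 m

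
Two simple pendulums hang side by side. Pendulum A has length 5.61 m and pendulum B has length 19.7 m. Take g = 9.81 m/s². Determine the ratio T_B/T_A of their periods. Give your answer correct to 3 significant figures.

1.87

T ∝ √L, so T_B/T_A = √(L_B/L_A) = √(19.7/5.61) = 1.87.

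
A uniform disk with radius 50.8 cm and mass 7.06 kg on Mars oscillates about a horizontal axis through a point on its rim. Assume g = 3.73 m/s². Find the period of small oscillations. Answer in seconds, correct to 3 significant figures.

2.84 s

I_cm = ½mr² = 0.9110 kg·m². The pivot is at distance d = 0.508 m from the centre of mass.
By the parallel-axis theorem, I = I_cm + md² = 0.9110 + 1.822 = 2.733 kg·m².
T = 2π√(I/(mgd)) = 2π√(2.733/(7.06 × 3.73 × 0.508)) = 2.84 s.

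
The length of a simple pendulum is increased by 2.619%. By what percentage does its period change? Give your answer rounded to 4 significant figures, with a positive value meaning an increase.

T ∝ √L, so T'/T = √(1.0262) = 1.0130.
Percentage change in T = (1.0130 − 1) × 100% = 1.301%.

1.301%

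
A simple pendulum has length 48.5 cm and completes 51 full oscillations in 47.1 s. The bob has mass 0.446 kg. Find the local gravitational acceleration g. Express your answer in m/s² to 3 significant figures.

T = 47.1/51 = 0.9235 s.
From T = 2π√(L/g), g = 4π²L/T² = 4π² × 0.485/0.9235² = 22.4 m/s².

22.4 m/s²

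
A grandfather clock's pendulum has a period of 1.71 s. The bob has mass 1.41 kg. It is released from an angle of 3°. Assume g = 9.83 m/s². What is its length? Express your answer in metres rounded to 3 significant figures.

From T = 2π√(L/g), L = gT²/(4π²) = 9.83 × 1.710²/(4π²) = 0.728 m.

0.728 m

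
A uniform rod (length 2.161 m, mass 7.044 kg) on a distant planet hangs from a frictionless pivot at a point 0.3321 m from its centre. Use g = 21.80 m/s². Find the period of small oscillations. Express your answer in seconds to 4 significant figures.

For a physical pendulum T = 2π√(I/(mgd)), with d = 0.33210 m from pivot to centre of mass.
I_cm = mL²/12 = 7.044 × 2.161²/12 = 2.7412 kg·m²; I = I_cm + md² = 2.7412 + 7.044 × 0.33210² = 3.5181 kg·m².
T = 2π√(3.5181/(7.044 × 21.80 × 0.33210)) = 1.650 s.

1.650 s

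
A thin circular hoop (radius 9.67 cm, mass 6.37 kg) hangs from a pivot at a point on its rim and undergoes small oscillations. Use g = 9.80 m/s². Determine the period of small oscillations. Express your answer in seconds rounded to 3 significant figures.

I_cm = mr² = 0.05957 kg·m². The pivot is at distance d = 0.0967 m from the centre of mass.
By the parallel-axis theorem, I = I_cm + md² = 0.05957 + 0.05957 = 0.1191 kg·m².
T = 2π√(I/(mgd)) = 2π√(0.1191/(6.37 × 9.80 × 0.0967)) = 0.883 s.

0.883 s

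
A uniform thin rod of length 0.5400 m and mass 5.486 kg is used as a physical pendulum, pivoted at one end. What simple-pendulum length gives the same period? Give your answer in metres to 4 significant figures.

0.3600 m

The equivalent simple-pendulum length is L_eq = I/(md), where I is about the pivot and d = 0.27000 m.
I_cm = (1/12)mL² = 0.13331 kg·m², so I = I_cm + md² = 0.13331 + 0.39993 = 0.53324 kg·m².
L_eq = 0.53324/(5.486 × 0.27000) = 0.3600 m.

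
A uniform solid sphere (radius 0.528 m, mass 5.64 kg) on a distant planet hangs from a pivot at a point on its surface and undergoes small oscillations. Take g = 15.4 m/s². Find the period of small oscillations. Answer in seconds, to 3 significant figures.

1.38 s

I_cm = (2/5)mr² = 0.6289 kg·m². The pivot is at distance d = 0.528 m from the centre of mass.
By the parallel-axis theorem, I = I_cm + md² = 0.6289 + 1.572 = 2.201 kg·m².
T = 2π√(I/(mgd)) = 2π√(2.201/(5.64 × 15.4 × 0.528)) = 1.38 s.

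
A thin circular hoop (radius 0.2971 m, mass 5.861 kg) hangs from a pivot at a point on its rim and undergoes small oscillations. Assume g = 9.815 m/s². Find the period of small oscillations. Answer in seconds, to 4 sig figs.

1.546 s

I_cm = mr² = 0.51734 kg·m². The pivot is at distance d = 0.2971 m from the centre of mass.
By the parallel-axis theorem, I = I_cm + md² = 0.51734 + 0.51734 = 1.0347 kg·m².
T = 2π√(I/(mgd)) = 2π√(1.0347/(5.861 × 9.815 × 0.2971)) = 1.546 s.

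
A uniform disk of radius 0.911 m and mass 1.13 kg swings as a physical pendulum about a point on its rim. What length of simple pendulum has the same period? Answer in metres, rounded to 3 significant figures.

1.37 m

The equivalent simple-pendulum length is L_eq = I/(md), where I is about the pivot and d = 0.9110 m.
I_cm = ½mR² = 0.4689 kg·m², so I = I_cm + md² = 0.4689 + 0.9378 = 1.407 kg·m².
L_eq = 1.407/(1.13 × 0.9110) = 1.37 m.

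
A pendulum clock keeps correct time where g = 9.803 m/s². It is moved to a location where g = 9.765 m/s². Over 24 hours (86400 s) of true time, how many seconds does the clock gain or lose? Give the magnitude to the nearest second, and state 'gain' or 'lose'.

The clock's period scales as T ∝ 1/√g, so T'/T = √(9.803/9.765) = 1.00194.
In 86400 s of true time the clock registers 86400/1.00194 = 86232.4 s, so it loses 168 s.

lose 168 s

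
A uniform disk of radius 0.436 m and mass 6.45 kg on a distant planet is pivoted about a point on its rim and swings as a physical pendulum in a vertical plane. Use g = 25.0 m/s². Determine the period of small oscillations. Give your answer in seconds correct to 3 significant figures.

I_cm = ½mr² = 0.6131 kg·m². The pivot is at distance d = 0.436 m from the centre of mass.
By the parallel-axis theorem, I = I_cm + md² = 0.6131 + 1.226 = 1.839 kg·m².
T = 2π√(I/(mgd)) = 2π√(1.839/(6.45 × 25.0 × 0.436)) = 1.02 s.

1.02 s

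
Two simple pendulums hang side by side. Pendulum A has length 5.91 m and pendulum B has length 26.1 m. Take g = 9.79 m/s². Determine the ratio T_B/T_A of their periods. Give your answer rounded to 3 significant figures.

2.10

T ∝ √L, so T_B/T_A = √(L_B/L_A) = √(26.1/5.91) = 2.10.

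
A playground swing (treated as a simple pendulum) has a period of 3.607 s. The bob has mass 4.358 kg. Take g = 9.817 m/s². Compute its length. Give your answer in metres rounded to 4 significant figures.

From T = 2π√(L/g), L = gT²/(4π²) = 9.817 × 3.6070²/(4π²) = 3.235 m.

3.235 m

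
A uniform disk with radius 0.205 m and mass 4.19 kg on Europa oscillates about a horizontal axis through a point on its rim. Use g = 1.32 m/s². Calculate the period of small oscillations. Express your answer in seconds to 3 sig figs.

3.03 s

I_cm = ½mr² = 0.08804 kg·m². The pivot is at distance d = 0.205 m from the centre of mass.
By the parallel-axis theorem, I = I_cm + md² = 0.08804 + 0.1761 = 0.2641 kg·m².
T = 2π√(I/(mgd)) = 2π√(0.2641/(4.19 × 1.32 × 0.205)) = 3.03 s.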